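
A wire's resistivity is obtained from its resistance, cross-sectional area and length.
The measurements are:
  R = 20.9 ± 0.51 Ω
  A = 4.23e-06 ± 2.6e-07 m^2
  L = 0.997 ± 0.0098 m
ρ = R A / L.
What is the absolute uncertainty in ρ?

5.93e-06 Ω·m

Products/powers → add relative errors in quadrature, weighted by exponent:
  (1·δR/R)² = (1×0.0244)² = 0.000595;  (1·δA/A)² = (1×0.0615)² = 0.00378;  (-1·δL/L)² = (-1×0.00983)² = 9.66e-05
δρ/ρ = √(0.00447) = 0.0669
ρ = 8.87e-05 Ω·m, so δρ = 0.0669 × 8.87e-05 = 5.93e-06 Ω·m.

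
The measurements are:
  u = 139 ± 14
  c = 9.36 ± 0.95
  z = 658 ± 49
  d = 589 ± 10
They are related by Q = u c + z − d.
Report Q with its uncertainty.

Let p = u·c = 1300. δp/p = √((1·δu/u)² + (1·δc/c)²) = √(0.0101 + 0.0103) = 0.143, so δp = 186.
Q = p + z − d: δQ = √(δp² + δz² + δd²) = √(34600 + 2400 + 100) = 193
Q = 1370.

1370 ± 193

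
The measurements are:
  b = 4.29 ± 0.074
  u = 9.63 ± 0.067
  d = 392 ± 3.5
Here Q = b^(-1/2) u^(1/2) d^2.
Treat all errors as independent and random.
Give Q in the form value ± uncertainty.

Since Q is a product/quotient, work with relative uncertainties:
  (−½·δb/b)² = (-0.5×0.0172)² = 7.44e-05;  (½·δu/u)² = (0.5×0.00696)² = 1.21e-05;  (2·δd/d)² = (2×0.00893)² = 0.000319
δQ/Q = √(0.000405) = 0.0201
Q = 2.3e+05, so δQ = 0.0201 × 2.3e+05 = 4640.

(2.30 ± 0.0464) × 10^5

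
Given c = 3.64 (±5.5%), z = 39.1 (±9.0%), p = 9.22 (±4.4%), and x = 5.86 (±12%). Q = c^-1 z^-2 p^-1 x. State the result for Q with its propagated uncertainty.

(1.14 ± 0.260) × 10^-4

For a monomial Q ∝ c^-1, z^-2, p^-1, x, fractional errors add in quadrature:
  (-1·δc/c)² = (-1×0.0550)² = 0.00302;  (-2·δz/z)² = (-2×0.0900)² = 0.0324;  (-1·δp/p)² = (-1×0.0440)² = 0.00194;  (1·δx/x)² = (1×0.120)² = 0.0144
δQ/Q = √(0.0518) = 0.228
Q = 0.000114, so δQ = 0.228 × 0.000114 = 2.6e-05.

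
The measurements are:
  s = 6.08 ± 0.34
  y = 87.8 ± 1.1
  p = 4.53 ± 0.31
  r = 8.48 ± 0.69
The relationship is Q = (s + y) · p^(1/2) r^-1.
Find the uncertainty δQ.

Let u = s + y = 93.9. δu = √(δs² + δy²) = √(0.116 + 1.21) = 1.15, so δu/u = 0.0123.
Q is then a monomial in u, p, r:
δQ/Q = √((δu/u)² + (½·δp/p)² + (-1·δr/r)²) = √(0.000150 + 0.00117 + 0.00662) = 0.0891
Q = 23.6, so δQ = 0.0891 × 23.6 = 2.10.

2.10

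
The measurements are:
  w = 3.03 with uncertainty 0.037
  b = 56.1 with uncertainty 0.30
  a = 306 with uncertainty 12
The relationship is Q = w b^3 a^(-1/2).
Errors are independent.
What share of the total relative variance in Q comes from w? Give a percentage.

(δQ/Q)² = (1·δw/w)² + (3·δb/b)² + (−½·δa/a)²
  w term: (1×0.0122)² = 0.000149
  b term: (3×0.00535)² = 0.000257
  a term: (-0.5×0.0392)² = 0.000384
Total = 0.000791. Share from w = 0.000149/0.000791 = 0.189.

18.9%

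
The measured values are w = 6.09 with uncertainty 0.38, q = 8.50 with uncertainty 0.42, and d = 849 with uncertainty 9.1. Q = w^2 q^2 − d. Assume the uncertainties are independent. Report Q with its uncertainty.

Let p = w^2·q^2 = 2680. δp/p = √((2·δw/w)² + (2·δq/q)²) = √(0.0156 + 0.00977) = 0.159, so δp = 427.
Q = p − d: δQ = √(δp² + δd²) = √(1.82e+05 + 82.8) = 427
Q = 1830.

1830 ± 427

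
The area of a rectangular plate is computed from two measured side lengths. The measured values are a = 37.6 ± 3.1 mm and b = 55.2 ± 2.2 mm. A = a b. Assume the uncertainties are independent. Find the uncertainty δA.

For a monomial A ∝ a, b, fractional errors add in quadrature:
  (1·δa/a)² = (1×0.0824)² = 0.00680;  (1·δb/b)² = (1×0.0399)² = 0.00159
δA/A = √(0.00839) = 0.0916
A = 2080 mm^2, so δA = 0.0916 × 2080 = 190 mm^2.

190 mm^2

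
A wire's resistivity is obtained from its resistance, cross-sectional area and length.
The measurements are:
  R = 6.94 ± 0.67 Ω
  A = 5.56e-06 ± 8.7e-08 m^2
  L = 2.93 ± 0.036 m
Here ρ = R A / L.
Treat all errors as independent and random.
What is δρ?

Relative error in a monomial: (δρ/ρ)² = Σ (nᵢ · δxᵢ/xᵢ)².
  (1·δR/R)² = (1×0.0965)² = 0.00932;  (1·δA/A)² = (1×0.0156)² = 0.000245;  (-1·δL/L)² = (-1×0.0123)² = 0.000151
δρ/ρ = √(0.00972) = 0.0986
ρ = 1.32e-05 Ω·m, so δρ = 0.0986 × 1.32e-05 = 1.3e-06 Ω·m.

1.3e-06 Ω·m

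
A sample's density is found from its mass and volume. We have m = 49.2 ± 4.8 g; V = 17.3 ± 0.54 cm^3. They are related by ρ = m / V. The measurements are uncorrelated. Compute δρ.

Since ρ is a product/quotient, work with relative uncertainties:
  (1·δm/m)² = (1×0.0976)² = 0.00952;  (-1·δV/V)² = (-1×0.0312)² = 0.000974
δρ/ρ = √(0.0105) = 0.102
ρ = 2.84 g/cm^3, so δρ = 0.102 × 2.84 = 0.291 g/cm^3.

0.291 g/cm^3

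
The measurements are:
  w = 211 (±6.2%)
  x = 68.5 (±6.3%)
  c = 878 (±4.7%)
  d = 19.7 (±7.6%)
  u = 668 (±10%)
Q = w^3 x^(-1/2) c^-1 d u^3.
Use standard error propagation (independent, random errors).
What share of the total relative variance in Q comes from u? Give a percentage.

(δQ/Q)² = (3·δw/w)² + (−½·δx/x)² + (-1·δc/c)² + (1·δd/d)² + (3·δu/u)²
  w term: (3×0.0620)² = 0.0346
  x term: (-0.5×0.0630)² = 0.000992
  c term: (-1×0.0470)² = 0.00221
  d term: (1×0.0760)² = 0.00578
  u term: (3×0.100)² = 0.0900
Total = 0.134. Share from u = 0.0900/0.134 = 0.674.

67.4%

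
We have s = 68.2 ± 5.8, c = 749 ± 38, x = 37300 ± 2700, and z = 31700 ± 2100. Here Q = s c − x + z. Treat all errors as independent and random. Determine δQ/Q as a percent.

Let p = s·c = 51100. δp/p = √((1·δs/s)² + (1·δc/c)²) = √(0.00723 + 0.00257) = 0.0990, so δp = 5060.
Q = p − x + z: δQ = √(δp² + δx² + δz²) = √(2.56e+07 + 7.29e+06 + 4.41e+06) = 6110
Q = 45500, so δQ/Q = 6110/45500 = 0.134.

13.4%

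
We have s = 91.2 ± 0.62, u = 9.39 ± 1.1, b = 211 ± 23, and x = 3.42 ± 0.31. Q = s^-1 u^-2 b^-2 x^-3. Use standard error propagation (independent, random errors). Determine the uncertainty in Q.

Q is a product of powers, so relative uncertainties combine in quadrature:
  (-1·δs/s)² = (-1×0.00680)² = 4.62e-05;  (-2·δu/u)² = (-2×0.117)² = 0.0549;  (-2·δb/b)² = (-2×0.109)² = 0.0475;  (-3·δx/x)² = (-3×0.0906)² = 0.0739
δQ/Q = √(0.176) = 0.420
Q = 6.98e-11, so δQ = 0.420 × 6.98e-11 = 2.93e-11.

2.93e-11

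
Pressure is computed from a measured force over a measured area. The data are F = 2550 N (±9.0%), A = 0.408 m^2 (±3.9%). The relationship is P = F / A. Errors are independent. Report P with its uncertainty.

P is a product of powers, so relative uncertainties combine in quadrature:
  (1·δF/F)² = (1×0.0900)² = 0.00810;  (-1·δA/A)² = (-1×0.0390)² = 0.00152
δP/P = √(0.00962) = 0.0981
P = 6250 Pa, so δP = 0.0981 × 6250 = 613 Pa.

6250 ± 613 Pa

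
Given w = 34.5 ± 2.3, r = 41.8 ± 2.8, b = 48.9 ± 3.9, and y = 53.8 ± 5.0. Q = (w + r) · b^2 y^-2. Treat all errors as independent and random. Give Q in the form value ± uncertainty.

63.0 ± 15.7

Let u = w + r = 76.3. δu = √(δw² + δr²) = √(5.29 + 7.84) = 3.62, so δu/u = 0.0475.
Q is then a monomial in u, b, y:
δQ/Q = √((δu/u)² + (2·δb/b)² + (-2·δy/y)²) = √(0.00226 + 0.0254 + 0.0345) = 0.249
Q = 63.0, so δQ = 0.249 × 63.0 = 15.7.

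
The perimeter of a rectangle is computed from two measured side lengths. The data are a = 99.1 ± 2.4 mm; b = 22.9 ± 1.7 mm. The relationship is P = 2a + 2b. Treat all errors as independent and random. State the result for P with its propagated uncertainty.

244 ± 5.88 mm

P is a linear combination, so absolute uncertainties add in quadrature:
  (2·δa)² = 23.0;  (2·δb)² = 11.6
δP = √(34.6) = 5.88 mm
P = 244 mm.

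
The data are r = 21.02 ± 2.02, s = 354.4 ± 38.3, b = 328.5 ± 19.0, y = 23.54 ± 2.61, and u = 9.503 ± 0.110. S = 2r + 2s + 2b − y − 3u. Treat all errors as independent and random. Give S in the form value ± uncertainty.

1356 ± 85.6

For a sum/difference, combine absolute errors in quadrature:
  (2·δr)² = 16.3;  (2·δs)² = 5870;  (2·δb)² = 1440;  (δy)² = 6.81;  (3·δu)² = 0.109
δS = √(7330) = 85.6
S = 1356.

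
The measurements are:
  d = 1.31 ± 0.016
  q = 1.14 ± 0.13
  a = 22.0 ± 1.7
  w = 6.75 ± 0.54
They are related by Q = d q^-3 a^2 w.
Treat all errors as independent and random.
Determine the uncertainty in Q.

Since Q is a product/quotient, work with relative uncertainties:
  (1·δd/d)² = (1×0.0122)² = 0.000149;  (-3·δq/q)² = (-3×0.114)² = 0.117;  (2·δa/a)² = (2×0.0773)² = 0.0239;  (1·δw/w)² = (1×0.0800)² = 0.00640
δQ/Q = √(0.147) = 0.384
Q = 2890, so δQ = 0.384 × 2890 = 1110.

1110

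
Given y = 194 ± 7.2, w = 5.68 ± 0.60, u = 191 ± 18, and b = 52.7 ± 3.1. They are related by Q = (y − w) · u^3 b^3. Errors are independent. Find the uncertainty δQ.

Let h = y − w = 188. δh = √(δy² + δw²) = √(51.8 + 0.360) = 7.22, so δh/h = 0.0384.
Q is then a monomial in h, u, b:
δQ/Q = √((δh/h)² + (3·δu/u)² + (3·δb/b)²) = √(0.00147 + 0.0799 + 0.0311) = 0.335
Q = 1.92e+14, so δQ = 0.335 × 1.92e+14 = 6.44e+13.

6.44e+13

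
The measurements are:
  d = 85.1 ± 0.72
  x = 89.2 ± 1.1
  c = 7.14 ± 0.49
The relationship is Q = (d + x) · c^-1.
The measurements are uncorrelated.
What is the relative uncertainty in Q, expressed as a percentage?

Let u = d + x = 174. δu = √(δd² + δx²) = √(0.518 + 1.21) = 1.31, so δu/u = 0.00754.
Q is then a monomial in u, c:
δQ/Q = √((δu/u)² + (-1·δc/c)²) = √(5.69e-05 + 0.00471) = 0.0690

6.90%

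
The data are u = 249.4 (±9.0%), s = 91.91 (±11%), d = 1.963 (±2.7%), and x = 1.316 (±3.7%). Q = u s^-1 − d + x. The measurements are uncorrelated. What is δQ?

Let p = u·s^-1 = 2.714. δp/p = √((1·δu/u)² + (-1·δs/s)²) = √(0.00810 + 0.0121) = 0.142, so δp = 0.386.
Q = p − d + x: δQ = √(δp² + δd² + δx²) = √(0.149 + 0.00281 + 0.00237) = 0.392

0.392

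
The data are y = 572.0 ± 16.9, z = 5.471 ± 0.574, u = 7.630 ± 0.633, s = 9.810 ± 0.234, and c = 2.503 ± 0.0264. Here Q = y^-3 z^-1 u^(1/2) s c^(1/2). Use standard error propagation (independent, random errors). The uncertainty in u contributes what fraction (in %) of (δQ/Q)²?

8.12%

(δQ/Q)² = (-3·δy/y)² + (-1·δz/z)² + (½·δu/u)² + (1·δs/s)² + (½·δc/c)²
  y term: (-3×0.0295)² = 0.00786
  z term: (-1×0.105)² = 0.0110
  u term: (0.5×0.0830)² = 0.00172
  s term: (1×0.0239)² = 0.000569
  c term: (0.5×0.0105)² = 2.78e-05
Total = 0.0212. Share from u = 0.00172/0.0212 = 0.0812.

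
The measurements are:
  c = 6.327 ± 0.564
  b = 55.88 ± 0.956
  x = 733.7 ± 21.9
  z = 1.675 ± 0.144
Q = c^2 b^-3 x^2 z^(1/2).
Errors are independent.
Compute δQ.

Each factor contributes (exponent × relative error)² to (δQ/Q)²:
  (2·δc/c)² = (2×0.0891)² = 0.0318;  (-3·δb/b)² = (-3×0.0171)² = 0.00263;  (2·δx/x)² = (2×0.0298)² = 0.00356;  (½·δz/z)² = (0.5×0.0860)² = 0.00185
δQ/Q = √(0.0398) = 0.200
Q = 159.8, so δQ = 0.200 × 159.8 = 31.9.

31.9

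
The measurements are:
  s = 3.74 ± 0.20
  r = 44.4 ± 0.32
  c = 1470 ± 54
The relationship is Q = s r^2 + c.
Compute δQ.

Let p = s·r^2 = 7370. δp/p = √((1·δs/s)² + (2·δr/r)²) = √(0.00286 + 0.000208) = 0.0554, so δp = 408.
Q = p + c: δQ = √(δp² + δc²) = √(1.67e+05 + 2920) = 412

412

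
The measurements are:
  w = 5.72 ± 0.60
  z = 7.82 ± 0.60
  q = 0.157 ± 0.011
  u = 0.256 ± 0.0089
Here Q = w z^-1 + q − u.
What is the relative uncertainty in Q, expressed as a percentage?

15.2%

Let p = w·z^-1 = 0.731. δp/p = √((1·δw/w)² + (-1·δz/z)²) = √(0.0110 + 0.00589) = 0.130, so δp = 0.0951.
Q = p + q − u: δQ = √(δp² + δq² + δu²) = √(0.00904 + 0.000121 + 7.92e-05) = 0.0961
Q = 0.632, so δQ/Q = 0.0961/0.632 = 0.152.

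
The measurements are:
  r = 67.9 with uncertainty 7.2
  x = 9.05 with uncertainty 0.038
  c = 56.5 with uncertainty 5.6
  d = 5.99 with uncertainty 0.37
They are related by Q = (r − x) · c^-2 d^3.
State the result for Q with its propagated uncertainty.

Let u = r − x = 58.9. δu = √(δr² + δx²) = √(51.8 + 0.00144) = 7.20, so δu/u = 0.122.
Q is then a monomial in u, c, d:
δQ/Q = √((δu/u)² + (-2·δc/c)² + (3·δd/d)²) = √(0.0150 + 0.0393 + 0.0343) = 0.298
Q = 3.96, so δQ = 0.298 × 3.96 = 1.18.

3.96 ± 1.18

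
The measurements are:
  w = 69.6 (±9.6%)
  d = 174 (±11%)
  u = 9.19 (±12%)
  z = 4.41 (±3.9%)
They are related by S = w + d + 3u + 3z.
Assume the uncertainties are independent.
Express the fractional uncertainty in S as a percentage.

7.22%

Absolute uncertainties add in quadrature for a linear combination:
  (δw)² = 44.6;  (δd)² = 366;  (3·δu)² = 10.9;  (3·δz)² = 0.266
δS = √(422) = 20.5
S = 284, so δS/S = 20.5/284 = 0.0722.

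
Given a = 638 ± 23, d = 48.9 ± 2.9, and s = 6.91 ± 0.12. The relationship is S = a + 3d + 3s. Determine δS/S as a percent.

Absolute uncertainties add in quadrature for a linear combination:
  (δa)² = 529;  (3·δd)² = 75.7;  (3·δs)² = 0.130
δS = √(605) = 24.6
S = 805, so δS/S = 24.6/805 = 0.0305.

3.05%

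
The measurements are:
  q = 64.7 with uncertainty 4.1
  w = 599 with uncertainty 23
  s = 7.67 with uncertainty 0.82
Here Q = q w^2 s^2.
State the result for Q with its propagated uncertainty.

Each factor contributes (exponent × relative error)² to (δQ/Q)²:
  (1·δq/q)² = (1×0.0634)² = 0.00402;  (2·δw/w)² = (2×0.0384)² = 0.00590;  (2·δs/s)² = (2×0.107)² = 0.0457
δQ/Q = √(0.0556) = 0.236
Q = 1.37e+09, so δQ = 0.236 × 1.37e+09 = 3.22e+08.

(1.37 ± 0.322) × 10^9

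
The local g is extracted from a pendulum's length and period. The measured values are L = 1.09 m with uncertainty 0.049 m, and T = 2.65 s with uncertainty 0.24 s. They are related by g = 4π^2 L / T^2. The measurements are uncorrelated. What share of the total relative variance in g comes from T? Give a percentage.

(δg/g)² = (1·δL/L)² + (-2·δT/T)²
  L term: (1×0.0450)² = 0.00202
  T term: (-2×0.0906)² = 0.0328
Total = 0.0348. Share from T = 0.0328/0.0348 = 0.942.

94.2%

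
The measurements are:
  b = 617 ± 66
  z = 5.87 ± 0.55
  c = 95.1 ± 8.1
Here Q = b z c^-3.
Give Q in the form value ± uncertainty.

0.00421 ± 0.00123

Q is a product of powers, so relative uncertainties combine in quadrature:
  (1·δb/b)² = (1×0.107)² = 0.0114;  (1·δz/z)² = (1×0.0937)² = 0.00878;  (-3·δc/c)² = (-3×0.0852)² = 0.0653
δQ/Q = √(0.0855) = 0.292
Q = 0.00421, so δQ = 0.292 × 0.00421 = 0.00123.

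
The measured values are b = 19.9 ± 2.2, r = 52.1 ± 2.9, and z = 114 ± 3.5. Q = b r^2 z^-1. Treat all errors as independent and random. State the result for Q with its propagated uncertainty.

For a monomial Q ∝ b, r^2, z^-1, fractional errors add in quadrature:
  (1·δb/b)² = (1×0.111)² = 0.0122;  (2·δr/r)² = (2×0.0557)² = 0.0124;  (-1·δz/z)² = (-1×0.0307)² = 0.000943
δQ/Q = √(0.0256) = 0.160
Q = 474, so δQ = 0.160 × 474 = 75.8.

474 ± 75.8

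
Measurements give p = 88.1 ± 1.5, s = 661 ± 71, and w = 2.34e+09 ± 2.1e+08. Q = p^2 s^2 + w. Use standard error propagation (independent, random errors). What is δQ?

Let h = p^2·s^2 = 3.39e+09. δh/h = √((2·δp/p)² + (2·δs/s)²) = √(0.00116 + 0.0462) = 0.218, so δh = 7.38e+08.
Q = h + w: δQ = √(δh² + δw²) = √(5.44e+17 + 4.41e+16) = 7.67e+08

7.67e+08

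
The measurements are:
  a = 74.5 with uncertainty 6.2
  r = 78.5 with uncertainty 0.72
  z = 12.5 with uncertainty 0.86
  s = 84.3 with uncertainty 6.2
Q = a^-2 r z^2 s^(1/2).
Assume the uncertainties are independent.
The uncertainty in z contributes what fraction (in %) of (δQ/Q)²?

39.4%

(δQ/Q)² = (-2·δa/a)² + (1·δr/r)² + (2·δz/z)² + (½·δs/s)²
  a term: (-2×0.0832)² = 0.0277
  r term: (1×0.00917)² = 8.41e-05
  z term: (2×0.0688)² = 0.0189
  s term: (0.5×0.0735)² = 0.00135
Total = 0.0481. Share from z = 0.0189/0.0481 = 0.394.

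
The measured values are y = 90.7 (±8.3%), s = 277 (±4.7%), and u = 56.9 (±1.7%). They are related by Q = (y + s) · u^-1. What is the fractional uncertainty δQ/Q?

Let w = y + s = 368. δw = √(δy² + δs²) = √(56.7 + 169) = 15.0, so δw/w = 0.0409.
Q is then a monomial in w, u:
δQ/Q = √((δw/w)² + (-1·δu/u)²) = √(0.00167 + 0.000289) = 0.0443

0.0443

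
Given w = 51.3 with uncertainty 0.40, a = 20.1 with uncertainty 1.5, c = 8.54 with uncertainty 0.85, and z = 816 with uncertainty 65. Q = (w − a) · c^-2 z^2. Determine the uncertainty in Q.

Let u = w − a = 31.2. δu = √(δw² + δa²) = √(0.160 + 2.25) = 1.55, so δu/u = 0.0498.
Q is then a monomial in u, c, z:
δQ/Q = √((δu/u)² + (-2·δc/c)² + (2·δz/z)²) = √(0.00248 + 0.0396 + 0.0254) = 0.260
Q = 2.85e+05, so δQ = 0.260 × 2.85e+05 = 74000.

74000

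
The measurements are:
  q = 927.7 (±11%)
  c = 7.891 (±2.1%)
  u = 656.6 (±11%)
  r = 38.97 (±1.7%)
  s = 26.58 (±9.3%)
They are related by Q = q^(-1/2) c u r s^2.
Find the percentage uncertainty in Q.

22.5%

Relative error in a monomial: (δQ/Q)² = Σ (nᵢ · δxᵢ/xᵢ)².
  (−½·δq/q)² = (-0.5×0.110)² = 0.00302;  (1·δc/c)² = (1×0.0210)² = 0.000441;  (1·δu/u)² = (1×0.110)² = 0.0121;  (1·δr/r)² = (1×0.0170)² = 0.000289;  (2·δs/s)² = (2×0.0930)² = 0.0346
δQ/Q = √(0.0505) = 0.225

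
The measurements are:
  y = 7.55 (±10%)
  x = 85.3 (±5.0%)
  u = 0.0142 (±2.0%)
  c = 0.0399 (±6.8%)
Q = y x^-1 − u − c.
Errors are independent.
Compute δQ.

Let p = y·x^-1 = 0.0885. δp/p = √((1·δy/y)² + (-1·δx/x)²) = √(0.0100 + 0.00250) = 0.112, so δp = 0.00990.
Q = p − u − c: δQ = √(δp² + δu² + δc²) = √(9.79e-05 + 8.07e-08 + 7.36e-06) = 0.0103

0.0103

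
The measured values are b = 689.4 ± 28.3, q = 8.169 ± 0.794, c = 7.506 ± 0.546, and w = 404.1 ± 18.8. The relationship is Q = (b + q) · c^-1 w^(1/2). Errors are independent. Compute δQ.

Let u = b + q = 697.6. δu = √(δb² + δq²) = √(801 + 0.630) = 28.3, so δu/u = 0.0406.
Q is then a monomial in u, c, w:
δQ/Q = √((δu/u)² + (-1·δc/c)² + (½·δw/w)²) = √(0.00165 + 0.00529 + 0.000541) = 0.0865
Q = 1868, so δQ = 0.0865 × 1868 = 162.

162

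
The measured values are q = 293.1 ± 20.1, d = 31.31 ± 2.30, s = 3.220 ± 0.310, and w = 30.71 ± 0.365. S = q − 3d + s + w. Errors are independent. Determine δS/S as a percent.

9.12%

S is a linear combination, so absolute uncertainties add in quadrature:
  (δq)² = 404;  (3·δd)² = 47.6;  (δs)² = 0.0961;  (δw)² = 0.133
δS = √(452) = 21.3
S = 233.1, so δS/S = 21.3/233.1 = 0.0912.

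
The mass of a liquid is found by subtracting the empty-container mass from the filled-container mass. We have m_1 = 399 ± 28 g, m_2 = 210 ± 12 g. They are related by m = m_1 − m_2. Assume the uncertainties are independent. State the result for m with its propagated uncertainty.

Each term contributes (cᵢ δxᵢ)² to (δm)²:
  (δm_1)² = 784;  (δm_2)² = 144
δm = √(928) = 30.5 g
m = 189 g.

189 ± 30.5 g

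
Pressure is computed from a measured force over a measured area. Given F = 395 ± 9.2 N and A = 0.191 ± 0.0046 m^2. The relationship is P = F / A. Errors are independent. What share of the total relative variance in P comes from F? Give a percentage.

48.3%

(δP/P)² = (1·δF/F)² + (-1·δA/A)²
  F term: (1×0.0233)² = 0.000542
  A term: (-1×0.0241)² = 0.000580
Total = 0.00112. Share from F = 0.000542/0.00112 = 0.483.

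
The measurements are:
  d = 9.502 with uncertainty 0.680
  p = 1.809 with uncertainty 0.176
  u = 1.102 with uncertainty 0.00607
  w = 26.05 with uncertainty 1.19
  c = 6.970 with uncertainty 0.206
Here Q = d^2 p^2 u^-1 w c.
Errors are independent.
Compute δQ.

12100

Relative error in a monomial: (δQ/Q)² = Σ (nᵢ · δxᵢ/xᵢ)².
  (2·δd/d)² = (2×0.0716)² = 0.0205;  (2·δp/p)² = (2×0.0973)² = 0.0379;  (-1·δu/u)² = (-1×0.00551)² = 3.03e-05;  (1·δw/w)² = (1×0.0457)² = 0.00209;  (1·δc/c)² = (1×0.0296)² = 0.000874
δQ/Q = √(0.0613) = 0.248
Q = 48680, so δQ = 0.248 × 48680 = 12100.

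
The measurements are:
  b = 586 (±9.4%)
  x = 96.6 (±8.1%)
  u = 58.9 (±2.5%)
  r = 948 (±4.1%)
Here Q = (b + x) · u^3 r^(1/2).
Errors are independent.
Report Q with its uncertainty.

Let w = b + x = 683. δw = √(δb² + δx²) = √(3030 + 61.2) = 55.6, so δw/w = 0.0815.
Q is then a monomial in w, u, r:
δQ/Q = √((δw/w)² + (3·δu/u)² + (½·δr/r)²) = √(0.00664 + 0.00563 + 0.000420) = 0.113
Q = 4.29e+09, so δQ = 0.113 × 4.29e+09 = 4.84e+08.

(4.29 ± 0.484) × 10^9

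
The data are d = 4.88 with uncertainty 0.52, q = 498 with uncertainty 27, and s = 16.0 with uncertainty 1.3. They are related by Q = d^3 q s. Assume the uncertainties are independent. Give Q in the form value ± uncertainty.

Since Q is a product/quotient, work with relative uncertainties:
  (3·δd/d)² = (3×0.107)² = 0.102;  (1·δq/q)² = (1×0.0542)² = 0.00294;  (1·δs/s)² = (1×0.0813)² = 0.00660
δQ/Q = √(0.112) = 0.334
Q = 9.26e+05, so δQ = 0.334 × 9.26e+05 = 3.1e+05.

(9.26 ± 3.10) × 10^5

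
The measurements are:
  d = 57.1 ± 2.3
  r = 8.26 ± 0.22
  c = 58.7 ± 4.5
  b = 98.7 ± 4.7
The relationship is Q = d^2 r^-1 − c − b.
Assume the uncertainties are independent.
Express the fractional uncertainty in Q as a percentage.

Let p = d^2·r^-1 = 395. δp/p = √((2·δd/d)² + (-1·δr/r)²) = √(0.00649 + 0.000709) = 0.0848, so δp = 33.5.
Q = p − c − b: δQ = √(δp² + δc² + δb²) = √(1120 + 20.2 + 22.1) = 34.1
Q = 237, so δQ/Q = 34.1/237 = 0.144.

14.4%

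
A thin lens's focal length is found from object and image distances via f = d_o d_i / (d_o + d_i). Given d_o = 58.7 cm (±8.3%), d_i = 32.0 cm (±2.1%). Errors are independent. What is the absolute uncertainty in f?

∂f/∂d_o = (d_i/(d_o+d_i))² = 0.124;  ∂f/∂d_i = (d_o/(d_o+d_i))² = 0.419
δf = √((∂f/∂d_o · δd_o)² + (∂f/∂d_i · δd_i)²) = √(0.368 + 0.0792) = 0.669 cm

0.669 cm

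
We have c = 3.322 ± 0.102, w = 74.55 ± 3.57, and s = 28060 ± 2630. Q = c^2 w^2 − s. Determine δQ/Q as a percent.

Let p = c^2·w^2 = 61330. δp/p = √((2·δc/c)² + (2·δw/w)²) = √(0.00377 + 0.00917) = 0.114, so δp = 6980.
Q = p − s: δQ = √(δp² + δs²) = √(4.87e+07 + 6.92e+06) = 7460
Q = 33270, so δQ/Q = 7460/33270 = 0.224.

22.4%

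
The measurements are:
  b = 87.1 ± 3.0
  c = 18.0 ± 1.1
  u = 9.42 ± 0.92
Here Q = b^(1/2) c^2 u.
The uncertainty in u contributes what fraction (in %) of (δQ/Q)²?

(δQ/Q)² = (½·δb/b)² + (2·δc/c)² + (1·δu/u)²
  b term: (0.5×0.0344)² = 0.000297
  c term: (2×0.0611)² = 0.0149
  u term: (1×0.0977)² = 0.00954
Total = 0.0248. Share from u = 0.00954/0.0248 = 0.385.

38.5%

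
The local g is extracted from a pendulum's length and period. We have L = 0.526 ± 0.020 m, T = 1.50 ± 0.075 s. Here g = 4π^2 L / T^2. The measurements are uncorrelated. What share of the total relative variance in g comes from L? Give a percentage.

(δg/g)² = (1·δL/L)² + (-2·δT/T)²
  L term: (1×0.0380)² = 0.00145
  T term: (-2×0.0500)² = 0.0100
Total = 0.0114. Share from L = 0.00145/0.0114 = 0.126.

12.6%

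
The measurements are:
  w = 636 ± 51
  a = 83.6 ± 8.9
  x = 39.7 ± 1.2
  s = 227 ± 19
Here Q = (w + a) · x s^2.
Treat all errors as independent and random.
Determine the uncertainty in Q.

2.72e+08

Let u = w + a = 720. δu = √(δw² + δa²) = √(2600 + 79.2) = 51.8, so δu/u = 0.0719.
Q is then a monomial in u, x, s:
δQ/Q = √((δu/u)² + (1·δx/x)² + (2·δs/s)²) = √(0.00518 + 0.000914 + 0.0280) = 0.185
Q = 1.47e+09, so δQ = 0.185 × 1.47e+09 = 2.72e+08.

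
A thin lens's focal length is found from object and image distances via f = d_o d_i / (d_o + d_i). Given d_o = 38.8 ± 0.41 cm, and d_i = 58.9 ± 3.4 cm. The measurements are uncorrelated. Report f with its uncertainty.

23.4 ± 0.557 cm

∂f/∂d_o = (d_i/(d_o+d_i))² = 0.363;  ∂f/∂d_i = (d_o/(d_o+d_i))² = 0.158
δf = √((∂f/∂d_o · δd_o)² + (∂f/∂d_i · δd_i)²) = √(0.0222 + 0.288) = 0.557 cm
f = 23.4 cm.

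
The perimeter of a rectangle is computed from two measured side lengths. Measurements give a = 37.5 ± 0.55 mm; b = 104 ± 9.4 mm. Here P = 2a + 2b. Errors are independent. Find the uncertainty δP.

P is a linear combination, so absolute uncertainties add in quadrature:
  (2·δa)² = 1.21;  (2·δb)² = 353
δP = √(355) = 18.8 mm

18.8 mm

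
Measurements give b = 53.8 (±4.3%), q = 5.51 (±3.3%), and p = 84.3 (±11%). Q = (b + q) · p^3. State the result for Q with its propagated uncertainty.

(3.55 ± 1.18) × 10^7

Let u = b + q = 59.3. δu = √(δb² + δq²) = √(5.35 + 0.0331) = 2.32, so δu/u = 0.0391.
Q is then a monomial in u, p:
δQ/Q = √((δu/u)² + (3·δp/p)²) = √(0.00153 + 0.109) = 0.332
Q = 3.55e+07, so δQ = 0.332 × 3.55e+07 = 1.18e+07.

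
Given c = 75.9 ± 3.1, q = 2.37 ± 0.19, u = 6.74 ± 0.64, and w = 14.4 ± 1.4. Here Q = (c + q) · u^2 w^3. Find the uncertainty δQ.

Let h = c + q = 78.3. δh = √(δc² + δq²) = √(9.61 + 0.0361) = 3.11, so δh/h = 0.0397.
Q is then a monomial in h, u, w:
δQ/Q = √((δh/h)² + (2·δu/u)² + (3·δw/w)²) = √(0.00157 + 0.0361 + 0.0851) = 0.350
Q = 1.06e+07, so δQ = 0.350 × 1.06e+07 = 3.72e+06.

3.72e+06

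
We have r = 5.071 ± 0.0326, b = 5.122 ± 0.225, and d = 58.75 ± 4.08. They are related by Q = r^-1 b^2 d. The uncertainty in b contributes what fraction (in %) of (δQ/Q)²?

(δQ/Q)² = (-1·δr/r)² + (2·δb/b)² + (1·δd/d)²
  r term: (-1×0.00643)² = 4.13e-05
  b term: (2×0.0439)² = 0.00772
  d term: (1×0.0694)² = 0.00482
Total = 0.0126. Share from b = 0.00772/0.0126 = 0.613.

61.3%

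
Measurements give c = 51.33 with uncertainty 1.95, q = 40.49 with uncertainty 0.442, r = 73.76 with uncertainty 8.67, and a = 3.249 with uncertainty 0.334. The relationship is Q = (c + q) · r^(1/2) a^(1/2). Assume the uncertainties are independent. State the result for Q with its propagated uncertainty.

Let u = c + q = 91.82. δu = √(δc² + δq²) = √(3.80 + 0.195) = 2.00, so δu/u = 0.0218.
Q is then a monomial in u, r, a:
δQ/Q = √((δu/u)² + (½·δr/r)² + (½·δa/a)²) = √(0.000474 + 0.00345 + 0.00264) = 0.0811
Q = 1421, so δQ = 0.0811 × 1421 = 115.

1421 ± 115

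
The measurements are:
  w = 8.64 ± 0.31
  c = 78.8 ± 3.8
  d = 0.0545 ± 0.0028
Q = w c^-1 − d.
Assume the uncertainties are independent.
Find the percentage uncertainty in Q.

13.0%

Let p = w·c^-1 = 0.110. δp/p = √((1·δw/w)² + (-1·δc/c)²) = √(0.00129 + 0.00233) = 0.0601, so δp = 0.00659.
Q = p − d: δQ = √(δp² + δd²) = √(4.34e-05 + 7.84e-06) = 0.00716
Q = 0.0551, so δQ/Q = 0.00716/0.0551 = 0.130.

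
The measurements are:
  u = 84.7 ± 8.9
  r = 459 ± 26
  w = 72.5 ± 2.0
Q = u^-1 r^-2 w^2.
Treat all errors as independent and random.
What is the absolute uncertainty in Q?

Relative error in a monomial: (δQ/Q)² = Σ (nᵢ · δxᵢ/xᵢ)².
  (-1·δu/u)² = (-1×0.105)² = 0.0110;  (-2·δr/r)² = (-2×0.0566)² = 0.0128;  (2·δw/w)² = (2×0.0276)² = 0.00304
δQ/Q = √(0.0269) = 0.164
Q = 0.000295, so δQ = 0.164 × 0.000295 = 4.83e-05.

4.83e-05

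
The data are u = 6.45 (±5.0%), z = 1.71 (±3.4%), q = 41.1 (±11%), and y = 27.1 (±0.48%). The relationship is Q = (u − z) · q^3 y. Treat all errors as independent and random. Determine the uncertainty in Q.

3.01e+06

Let w = u − z = 4.74. δw = √(δu² + δz²) = √(0.104 + 0.00338) = 0.328, so δw/w = 0.0691.
Q is then a monomial in w, q, y:
δQ/Q = √((δw/w)² + (3·δq/q)² + (1·δy/y)²) = √(0.00478 + 0.109 + 2.3e-05) = 0.337
Q = 8.92e+06, so δQ = 0.337 × 8.92e+06 = 3.01e+06.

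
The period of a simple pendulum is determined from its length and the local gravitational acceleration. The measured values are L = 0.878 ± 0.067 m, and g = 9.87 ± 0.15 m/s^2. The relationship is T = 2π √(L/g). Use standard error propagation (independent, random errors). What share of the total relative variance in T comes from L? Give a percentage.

(δT/T)² = (½·δL/L)² + (−½·δg/g)²
  L term: (0.5×0.0763)² = 0.00146
  g term: (-0.5×0.0152)² = 5.77e-05
Total = 0.00151. Share from L = 0.00146/0.00151 = 0.962.

96.2%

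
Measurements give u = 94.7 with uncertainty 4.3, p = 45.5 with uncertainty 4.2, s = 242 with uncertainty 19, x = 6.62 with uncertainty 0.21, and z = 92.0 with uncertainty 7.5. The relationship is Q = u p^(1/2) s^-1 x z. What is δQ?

216

Since Q is a product/quotient, work with relative uncertainties:
  (1·δu/u)² = (1×0.0454)² = 0.00206;  (½·δp/p)² = (0.5×0.0923)² = 0.00213;  (-1·δs/s)² = (-1×0.0785)² = 0.00616;  (1·δx/x)² = (1×0.0317)² = 0.00101;  (1·δz/z)² = (1×0.0815)² = 0.00665
δQ/Q = √(0.0180) = 0.134
Q = 1610, so δQ = 0.134 × 1610 = 216.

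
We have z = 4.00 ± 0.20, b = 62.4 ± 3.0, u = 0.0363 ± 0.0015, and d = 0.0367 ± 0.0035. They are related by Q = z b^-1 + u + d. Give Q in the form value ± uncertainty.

0.137 ± 0.00585

Let p = z·b^-1 = 0.0641. δp/p = √((1·δz/z)² + (-1·δb/b)²) = √(0.00250 + 0.00231) = 0.0694, so δp = 0.00445.
Q = p + u + d: δQ = √(δp² + δu² + δd²) = √(1.98e-05 + 2.25e-06 + 1.23e-05) = 0.00585
Q = 0.137.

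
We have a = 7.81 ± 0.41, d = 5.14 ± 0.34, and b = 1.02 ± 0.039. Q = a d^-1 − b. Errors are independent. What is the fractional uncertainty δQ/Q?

Let p = a·d^-1 = 1.52. δp/p = √((1·δa/a)² + (-1·δd/d)²) = √(0.00276 + 0.00438) = 0.0844, so δp = 0.128.
Q = p − b: δQ = √(δp² + δb²) = √(0.0165 + 0.00152) = 0.134
Q = 0.499, so δQ/Q = 0.134/0.499 = 0.269.

0.269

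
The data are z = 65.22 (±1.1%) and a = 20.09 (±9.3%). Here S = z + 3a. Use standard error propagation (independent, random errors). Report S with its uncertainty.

125.5 ± 5.65

S is a linear combination, so absolute uncertainties add in quadrature:
  (δz)² = 0.515;  (3·δa)² = 31.4
δS = √(31.9) = 5.65
S = 125.5.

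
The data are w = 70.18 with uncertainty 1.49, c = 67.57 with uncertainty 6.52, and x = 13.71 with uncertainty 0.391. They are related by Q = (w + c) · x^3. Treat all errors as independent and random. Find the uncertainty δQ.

Let u = w + c = 137.8. δu = √(δw² + δc²) = √(2.22 + 42.5) = 6.69, so δu/u = 0.0486.
Q is then a monomial in u, x:
δQ/Q = √((δu/u)² + (3·δx/x)²) = √(0.00236 + 0.00732) = 0.0984
Q = 355000, so δQ = 0.0984 × 355000 = 34900.

34900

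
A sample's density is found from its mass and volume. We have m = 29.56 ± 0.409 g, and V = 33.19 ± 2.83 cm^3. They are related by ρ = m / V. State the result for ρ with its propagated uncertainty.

Products/powers → add relative errors in quadrature, weighted by exponent:
  (1·δm/m)² = (1×0.0138)² = 0.000191;  (-1·δV/V)² = (-1×0.0853)² = 0.00727
δρ/ρ = √(0.00746) = 0.0864
ρ = 0.8906 g/cm^3, so δρ = 0.0864 × 0.8906 = 0.0769 g/cm^3.

0.8906 ± 0.0769 g/cm^3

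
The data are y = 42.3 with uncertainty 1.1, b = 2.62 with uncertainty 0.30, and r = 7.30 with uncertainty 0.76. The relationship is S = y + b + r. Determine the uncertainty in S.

For a sum/difference, combine absolute errors in quadrature:
  (δy)² = 1.21;  (δb)² = 0.0900;  (δr)² = 0.578
δS = √(1.88) = 1.37

1.37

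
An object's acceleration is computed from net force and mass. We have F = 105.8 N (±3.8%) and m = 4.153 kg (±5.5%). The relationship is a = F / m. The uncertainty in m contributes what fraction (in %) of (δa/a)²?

67.7%

(δa/a)² = (1·δF/F)² + (-1·δm/m)²
  F term: (1×0.0380)² = 0.00144
  m term: (-1×0.0550)² = 0.00302
Total = 0.00447. Share from m = 0.00302/0.00447 = 0.677.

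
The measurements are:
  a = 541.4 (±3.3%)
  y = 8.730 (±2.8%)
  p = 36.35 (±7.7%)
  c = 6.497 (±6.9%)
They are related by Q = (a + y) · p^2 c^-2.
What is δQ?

3600

Let u = a + y = 550.1. δu = √(δa² + δy²) = √(319 + 0.0598) = 17.9, so δu/u = 0.0325.
Q is then a monomial in u, p, c:
δQ/Q = √((δu/u)² + (2·δp/p)² + (-2·δc/c)²) = √(0.00105 + 0.0237 + 0.0190) = 0.209
Q = 17220, so δQ = 0.209 × 17220 = 3600.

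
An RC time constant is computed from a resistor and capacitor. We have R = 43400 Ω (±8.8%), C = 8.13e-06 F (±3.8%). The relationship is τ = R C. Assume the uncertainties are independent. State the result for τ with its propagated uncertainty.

Products/powers → add relative errors in quadrature, weighted by exponent:
  (1·δR/R)² = (1×0.0880)² = 0.00774;  (1·δC/C)² = (1×0.0380)² = 0.00144
δτ/τ = √(0.00919) = 0.0959
τ = 0.353 s, so δτ = 0.0959 × 0.353 = 0.0338 s.

0.353 ± 0.0338 s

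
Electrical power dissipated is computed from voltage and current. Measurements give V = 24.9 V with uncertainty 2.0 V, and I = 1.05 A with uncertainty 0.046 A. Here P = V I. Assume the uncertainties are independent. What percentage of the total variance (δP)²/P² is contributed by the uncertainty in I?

22.9%

(δP/P)² = (1·δV/V)² + (1·δI/I)²
  V term: (1×0.0803)² = 0.00645
  I term: (1×0.0438)² = 0.00192
Total = 0.00837. Share from I = 0.00192/0.00837 = 0.229.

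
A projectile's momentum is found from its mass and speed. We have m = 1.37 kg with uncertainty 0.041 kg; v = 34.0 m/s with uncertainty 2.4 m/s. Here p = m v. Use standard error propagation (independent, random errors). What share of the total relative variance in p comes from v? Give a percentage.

(δp/p)² = (1·δm/m)² + (1·δv/v)²
  m term: (1×0.0299)² = 0.000896
  v term: (1×0.0706)² = 0.00498
Total = 0.00588. Share from v = 0.00498/0.00588 = 0.848.

84.8%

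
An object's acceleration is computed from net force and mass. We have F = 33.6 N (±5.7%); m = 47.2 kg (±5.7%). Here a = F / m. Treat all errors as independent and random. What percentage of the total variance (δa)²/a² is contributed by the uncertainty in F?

(δa/a)² = (1·δF/F)² + (-1·δm/m)²
  F term: (1×0.0570)² = 0.00325
  m term: (-1×0.0570)² = 0.00325
Total = 0.00650. Share from F = 0.00325/0.00650 = 0.500.

50.0%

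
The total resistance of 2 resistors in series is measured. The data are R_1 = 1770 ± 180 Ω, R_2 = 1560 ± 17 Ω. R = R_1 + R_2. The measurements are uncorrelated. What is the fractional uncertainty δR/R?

Absolute uncertainties add in quadrature for a linear combination:
  (δR_1)² = 32400;  (δR_2)² = 289
δR = √(32700) = 181 Ω
R = 3330 Ω, so δR/R = 181/3330 = 0.0543.

0.0543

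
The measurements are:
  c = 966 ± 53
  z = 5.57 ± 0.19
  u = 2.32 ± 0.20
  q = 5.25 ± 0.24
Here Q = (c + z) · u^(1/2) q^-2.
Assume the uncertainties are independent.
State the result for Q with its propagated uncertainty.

53.7 ± 6.17

Let w = c + z = 972. δw = √(δc² + δz²) = √(2810 + 0.0361) = 53.0, so δw/w = 0.0546.
Q is then a monomial in w, u, q:
δQ/Q = √((δw/w)² + (½·δu/u)² + (-2·δq/q)²) = √(0.00298 + 0.00186 + 0.00836) = 0.115
Q = 53.7, so δQ = 0.115 × 53.7 = 6.17.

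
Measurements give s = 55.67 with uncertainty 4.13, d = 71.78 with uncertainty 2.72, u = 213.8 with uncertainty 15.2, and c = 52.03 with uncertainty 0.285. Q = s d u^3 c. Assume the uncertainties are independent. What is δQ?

Relative error in a monomial: (δQ/Q)² = Σ (nᵢ · δxᵢ/xᵢ)².
  (1·δs/s)² = (1×0.0742)² = 0.00550;  (1·δd/d)² = (1×0.0379)² = 0.00144;  (3·δu/u)² = (3×0.0711)² = 0.0455;  (1·δc/c)² = (1×0.00548)² = 3e-05
δQ/Q = √(0.0525) = 0.229
Q = 2.032e+12, so δQ = 0.229 × 2.032e+12 = 4.65e+11.

4.65e+11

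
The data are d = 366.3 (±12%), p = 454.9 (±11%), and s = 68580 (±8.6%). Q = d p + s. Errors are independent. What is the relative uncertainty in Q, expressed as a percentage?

Let w = d·p = 166600. δw/w = √((1·δd/d)² + (1·δp/p)²) = √(0.0144 + 0.0121) = 0.163, so δw = 27100.
Q = w + s: δQ = √(δw² + δs²) = √(7.36e+08 + 3.48e+07) = 27800
Q = 235200, so δQ/Q = 27800/235200 = 0.118.

11.8%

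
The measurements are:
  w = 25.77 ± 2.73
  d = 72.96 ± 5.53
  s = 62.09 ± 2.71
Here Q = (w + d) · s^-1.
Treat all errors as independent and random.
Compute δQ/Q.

Let u = w + d = 98.73. δu = √(δw² + δd²) = √(7.45 + 30.6) = 6.17, so δu/u = 0.0625.
Q is then a monomial in u, s:
δQ/Q = √((δu/u)² + (-1·δs/s)²) = √(0.00390 + 0.00191) = 0.0762

0.0762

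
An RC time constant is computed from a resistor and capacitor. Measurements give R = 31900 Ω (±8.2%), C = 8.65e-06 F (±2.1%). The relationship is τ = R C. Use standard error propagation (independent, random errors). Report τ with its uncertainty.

Products/powers → add relative errors in quadrature, weighted by exponent:
  (1·δR/R)² = (1×0.0820)² = 0.00672;  (1·δC/C)² = (1×0.0210)² = 0.000441
δτ/τ = √(0.00716) = 0.0846
τ = 0.276 s, so δτ = 0.0846 × 0.276 = 0.0234 s.

0.276 ± 0.0234 s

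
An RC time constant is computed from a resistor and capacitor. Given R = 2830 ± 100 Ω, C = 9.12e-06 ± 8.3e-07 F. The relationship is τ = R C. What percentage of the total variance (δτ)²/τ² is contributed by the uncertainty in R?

(δτ/τ)² = (1·δR/R)² + (1·δC/C)²
  R term: (1×0.0353)² = 0.00125
  C term: (1×0.0910)² = 0.00828
Total = 0.00953. Share from R = 0.00125/0.00953 = 0.131.

13.1%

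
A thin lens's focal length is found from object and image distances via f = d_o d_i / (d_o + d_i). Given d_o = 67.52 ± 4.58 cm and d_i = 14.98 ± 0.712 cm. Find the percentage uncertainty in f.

4.08%

∂f/∂d_o = (d_i/(d_o+d_i))² = 0.0330;  ∂f/∂d_i = (d_o/(d_o+d_i))² = 0.670
δf = √((∂f/∂d_o · δd_o)² + (∂f/∂d_i · δd_i)²) = √(0.0228 + 0.227) = 0.500 cm
f = 12.26 cm, so δf/f = 0.500/12.26 = 0.0408.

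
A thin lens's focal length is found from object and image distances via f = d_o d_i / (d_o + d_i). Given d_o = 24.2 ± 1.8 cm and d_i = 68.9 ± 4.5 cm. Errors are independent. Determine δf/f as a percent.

5.76%

∂f/∂d_o = (d_i/(d_o+d_i))² = 0.548;  ∂f/∂d_i = (d_o/(d_o+d_i))² = 0.0676
δf = √((∂f/∂d_o · δd_o)² + (∂f/∂d_i · δd_i)²) = √(0.972 + 0.0924) = 1.03 cm
f = 17.9 cm, so δf/f = 1.03/17.9 = 0.0576.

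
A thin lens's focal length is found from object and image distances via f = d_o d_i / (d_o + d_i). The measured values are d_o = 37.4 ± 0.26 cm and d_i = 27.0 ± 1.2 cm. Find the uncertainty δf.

∂f/∂d_o = (d_i/(d_o+d_i))² = 0.176;  ∂f/∂d_i = (d_o/(d_o+d_i))² = 0.337
δf = √((∂f/∂d_o · δd_o)² + (∂f/∂d_i · δd_i)²) = √(0.00209 + 0.164) = 0.407 cm

0.407 cm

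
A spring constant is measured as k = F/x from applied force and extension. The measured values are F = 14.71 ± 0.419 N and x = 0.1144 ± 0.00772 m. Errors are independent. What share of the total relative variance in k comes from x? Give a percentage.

84.9%

(δk/k)² = (1·δF/F)² + (-1·δx/x)²
  F term: (1×0.0285)² = 0.000811
  x term: (-1×0.0675)² = 0.00455
Total = 0.00537. Share from x = 0.00455/0.00537 = 0.849.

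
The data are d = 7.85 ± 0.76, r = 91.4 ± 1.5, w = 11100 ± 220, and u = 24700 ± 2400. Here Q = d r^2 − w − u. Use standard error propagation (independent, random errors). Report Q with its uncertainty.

Let p = d·r^2 = 65600. δp/p = √((1·δd/d)² + (2·δr/r)²) = √(0.00937 + 0.00108) = 0.102, so δp = 6700.
Q = p − w − u: δQ = √(δp² + δw² + δu²) = √(4.49e+07 + 48400 + 5.76e+06) = 7120
Q = 29800.

29800 ± 7120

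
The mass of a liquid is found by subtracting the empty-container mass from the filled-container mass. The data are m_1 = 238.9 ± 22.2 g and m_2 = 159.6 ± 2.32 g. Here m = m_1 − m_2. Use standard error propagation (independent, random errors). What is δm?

22.3 g

Absolute uncertainties add in quadrature for a linear combination:
  (δm_1)² = 493;  (δm_2)² = 5.38
δm = √(498) = 22.3 g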